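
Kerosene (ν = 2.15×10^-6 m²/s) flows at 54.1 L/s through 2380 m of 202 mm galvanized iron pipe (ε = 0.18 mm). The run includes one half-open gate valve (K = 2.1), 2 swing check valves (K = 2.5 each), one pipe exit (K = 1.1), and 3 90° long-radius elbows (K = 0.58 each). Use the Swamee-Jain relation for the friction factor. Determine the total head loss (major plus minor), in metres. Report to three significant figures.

H_L ≈ 37.5 m

V = 4Q/(πD²) = 1.688 m/s; V²/2g = 0.1452 m
Re = 1.59×10^5, ε/D = 8.91×10^-4 → f = 0.02109 (Swamee-Jain)
Major: h_f = f(L/D)·V²/2g = 0.02109·11782·0.1452 = 36.09 m
Minor: ΣK = 9.94; h_m = ΣK·V²/2g = 1.444 m
Total H_L = 36.09 + 1.444 = 37.54 m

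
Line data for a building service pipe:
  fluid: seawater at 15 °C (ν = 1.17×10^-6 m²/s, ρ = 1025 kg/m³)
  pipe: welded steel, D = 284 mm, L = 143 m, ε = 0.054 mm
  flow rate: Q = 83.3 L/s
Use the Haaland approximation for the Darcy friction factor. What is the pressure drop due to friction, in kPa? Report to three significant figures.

Δp ≈ 7.08 kPa

V = 4Q/(πD²) = 4·0.0833/(π·0.284²) = 1.315 m/s
Re = VD/ν = 1.315·0.284/1.17×10^-6 = 3.19×10^5 → turbulent
ε/D = 0.054/284 = 1.90×10^-4
Haaland: f = 0.01587
h_f = f(L/D)V²/(2g) = 0.01587·(143/0.284)·1.315²/(2·9.81) = 0.7045 m
Δp = ρg·h_f = 1025·9.81·0.7045 = 7.083 kPa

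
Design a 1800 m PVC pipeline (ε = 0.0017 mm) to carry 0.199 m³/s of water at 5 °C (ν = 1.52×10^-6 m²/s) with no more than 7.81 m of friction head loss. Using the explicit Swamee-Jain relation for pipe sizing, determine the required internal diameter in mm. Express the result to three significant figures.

D ≈ 406 mm

Swamee-Jain (Type III): D = 0.66·[ε^1.25·(LQ²/(gh_f))^4.75 + ν·Q^9.4·(L/(gh_f))^5.2]^0.04
LQ²/(gh_f) = 0.9304; L/(gh_f) = 23.49
Term 1 = ε^1.25·(…)^4.75 = 4.36×10^-8; Term 2 = ν·Q^9.4·(…)^5.2 = 5.25×10^-6
D = 0.66·(4.36×10^-8 + 5.25×10^-6)^0.04 = 0.4060 m = 406 mm
Check: V = 1.54 m/s, Re = 4.11×10^5, f = 0.01362, h_f = 7.28 m ≈ 7.81 m ✓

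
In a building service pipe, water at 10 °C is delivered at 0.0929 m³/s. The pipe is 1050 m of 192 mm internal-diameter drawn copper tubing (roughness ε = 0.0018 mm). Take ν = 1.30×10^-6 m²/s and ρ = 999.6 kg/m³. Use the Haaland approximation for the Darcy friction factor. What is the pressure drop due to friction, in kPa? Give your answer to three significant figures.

V = 4Q/(πD²) = 4·0.0929/(π·0.192²) = 3.209 m/s
Re = VD/ν = 3.209·0.192/1.30×10^-6 = 4.74×10^5 → turbulent
ε/D = 0.0018/192 = 9.37×10^-6
Haaland: f = 0.01329
h_f = f(L/D)V²/(2g) = 0.01329·(1050/0.192)·3.209²/(2·9.81) = 38.14 m
Δp = ρg·h_f = 999.6·9.81·38.14 = 374.0 kPa

Δp ≈ 374 kPa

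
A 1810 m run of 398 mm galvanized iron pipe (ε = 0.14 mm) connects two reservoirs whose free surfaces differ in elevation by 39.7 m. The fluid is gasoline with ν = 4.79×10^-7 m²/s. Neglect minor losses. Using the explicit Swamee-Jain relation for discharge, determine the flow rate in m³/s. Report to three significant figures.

Q ≈ 0.411 m³/s

Swamee-Jain (Type II): Q = -0.965·√(gD⁵h_f/L)·ln[ε/(3.7D) + √(3.17ν²L/(gD³h_f))]
√(gD⁵h_f/L) = √(9.81·0.398⁵·39.7/1810) = 0.04636
ε/(3.7D) = 9.51×10^-5; √(3.17ν²L/(gD³h_f)) = 7.32×10^-6
Q = -0.965·0.04636·ln(1.024×10^-4) = 0.4109 m³/s
Check: V = 3.30 m/s, Re = 2.74×10^6, f = 0.01577, h_f = 39.9 m ≈ 39.7 m ✓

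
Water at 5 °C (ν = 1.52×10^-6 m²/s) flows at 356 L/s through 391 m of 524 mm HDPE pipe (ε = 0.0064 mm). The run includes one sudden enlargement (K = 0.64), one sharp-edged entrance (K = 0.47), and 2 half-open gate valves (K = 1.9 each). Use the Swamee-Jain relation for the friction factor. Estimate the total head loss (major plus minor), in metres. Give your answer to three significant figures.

H_L ≈ 2.03 m

V = 4Q/(πD²) = 1.651 m/s; V²/2g = 0.1389 m
Re = 5.69×10^5, ε/D = 1.22×10^-5 → f = 0.01300 (Swamee-Jain)
Major: h_f = f(L/D)·V²/2g = 0.01300·746.2·0.1389 = 1.348 m
Minor: ΣK = 4.91; h_m = ΣK·V²/2g = 0.6820 m
Total H_L = 1.348 + 0.6820 = 2.030 m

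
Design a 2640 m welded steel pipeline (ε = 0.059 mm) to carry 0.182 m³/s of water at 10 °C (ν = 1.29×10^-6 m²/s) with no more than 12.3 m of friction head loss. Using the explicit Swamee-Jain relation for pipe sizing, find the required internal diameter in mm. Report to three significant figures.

D ≈ 394 mm

Swamee-Jain (Type III): D = 0.66·[ε^1.25·(LQ²/(gh_f))^4.75 + ν·Q^9.4·(L/(gh_f))^5.2]^0.04
LQ²/(gh_f) = 0.7247; L/(gh_f) = 21.88
Term 1 = ε^1.25·(…)^4.75 = 1.12×10^-6; Term 2 = ν·Q^9.4·(…)^5.2 = 1.33×10^-6
D = 0.66·(1.12×10^-6 + 1.33×10^-6)^0.04 = 0.3936 m = 394 mm
Check: V = 1.50 m/s, Re = 4.56×10^5, f = 0.01516, h_f = 11.6 m ≈ 12.3 m ✓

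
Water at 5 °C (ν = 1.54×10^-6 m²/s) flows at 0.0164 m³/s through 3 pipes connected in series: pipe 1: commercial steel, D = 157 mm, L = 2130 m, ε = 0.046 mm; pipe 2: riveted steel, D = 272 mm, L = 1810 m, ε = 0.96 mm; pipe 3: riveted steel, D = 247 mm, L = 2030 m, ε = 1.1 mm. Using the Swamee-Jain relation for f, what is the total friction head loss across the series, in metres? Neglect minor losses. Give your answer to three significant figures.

H ≈ 12.2 m

Pipe 1: V = 0.8471 m/s, Re = 8.64×10^4, ε/D = 2.93×10^-4, f = 0.01991, h_1 = f(L/D)V²/2g = 9.882 m
Pipe 2: V = 0.2822 m/s, Re = 4.98×10^4, ε/D = 0.00353, f = 0.02997, h_2 = f(L/D)V²/2g = 0.8097 m
Pipe 3: V = 0.3423 m/s, Re = 5.49×10^4, ε/D = 0.00445, f = 0.03145, h_3 = f(L/D)V²/2g = 1.543 m
Series → Q common, losses add: H = Σh = 12.23 m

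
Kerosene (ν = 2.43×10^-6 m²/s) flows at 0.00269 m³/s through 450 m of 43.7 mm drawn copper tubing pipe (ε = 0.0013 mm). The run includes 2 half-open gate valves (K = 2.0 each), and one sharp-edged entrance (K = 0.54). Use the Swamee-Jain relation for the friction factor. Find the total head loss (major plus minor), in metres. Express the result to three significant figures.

H_L ≈ 39.7 m

V = 4Q/(πD²) = 1.793 m/s; V²/2g = 0.1639 m
Re = 3.23×10^4, ε/D = 2.97×10^-5 → f = 0.02307 (Swamee-Jain)
Major: h_f = f(L/D)·V²/2g = 0.02307·10297·0.1639 = 38.95 m
Minor: ΣK = 4.54; h_m = ΣK·V²/2g = 0.7443 m
Total H_L = 38.95 + 0.7443 = 39.69 m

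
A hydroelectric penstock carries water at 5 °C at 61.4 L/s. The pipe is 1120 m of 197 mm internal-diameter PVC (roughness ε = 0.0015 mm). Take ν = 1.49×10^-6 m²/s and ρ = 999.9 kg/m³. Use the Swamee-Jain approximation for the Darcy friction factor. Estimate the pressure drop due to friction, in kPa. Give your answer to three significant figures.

V = 4Q/(πD²) = 4·0.0614/(π·0.197²) = 2.014 m/s
Re = VD/ν = 2.014·0.197/1.49×10^-6 = 2.66×10^5 → turbulent
ε/D = 0.0015/197 = 7.61×10^-6
Swamee-Jain: f = 0.01478
h_f = f(L/D)V²/(2g) = 0.01478·(1120/0.197)·2.014²/(2·9.81) = 17.38 m
Δp = ρg·h_f = 999.9·9.81·17.38 = 170.5 kPa

Δp ≈ 171 kPa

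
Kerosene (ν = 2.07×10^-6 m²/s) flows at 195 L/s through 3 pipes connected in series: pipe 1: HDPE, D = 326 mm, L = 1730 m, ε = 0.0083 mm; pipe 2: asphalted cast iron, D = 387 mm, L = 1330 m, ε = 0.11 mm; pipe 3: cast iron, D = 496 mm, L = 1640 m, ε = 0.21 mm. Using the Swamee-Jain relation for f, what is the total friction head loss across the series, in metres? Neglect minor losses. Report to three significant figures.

Pipe 1: V = 2.336 m/s, Re = 3.68×10^5, ε/D = 2.55×10^-5, f = 0.01417, h_1 = f(L/D)V²/2g = 20.92 m
Pipe 2: V = 1.658 m/s, Re = 3.10×10^5, ε/D = 2.84×10^-4, f = 0.01690, h_2 = f(L/D)V²/2g = 8.134 m
Pipe 3: V = 1.009 m/s, Re = 2.42×10^5, ε/D = 4.23×10^-4, f = 0.01819, h_3 = f(L/D)V²/2g = 3.123 m
Series → Q common, losses add: H = Σh = 32.18 m

H ≈ 32.2 m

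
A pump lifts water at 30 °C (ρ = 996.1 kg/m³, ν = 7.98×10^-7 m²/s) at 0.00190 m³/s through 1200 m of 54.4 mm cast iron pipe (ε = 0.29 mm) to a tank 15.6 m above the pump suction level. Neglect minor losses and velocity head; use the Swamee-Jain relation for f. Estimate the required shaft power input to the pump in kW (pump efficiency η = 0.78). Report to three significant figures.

P_shaft ≈ 0.959 kW

V = 4Q/(πD²) = 0.8175 m/s; Re = 5.57×10^4; ε/D = 0.00533; f = 0.03288
h_f = f(L/D)V²/2g = 24.70 m
Total head H = z + h_f = 15.6 + 24.70 = 40.30 m
P_hyd = ρgQH = 996.1·9.81·0.00190·40.30 = 0.7483 kW
P_shaft = P_hyd/η = 0.7483/0.78 = 0.9593 kW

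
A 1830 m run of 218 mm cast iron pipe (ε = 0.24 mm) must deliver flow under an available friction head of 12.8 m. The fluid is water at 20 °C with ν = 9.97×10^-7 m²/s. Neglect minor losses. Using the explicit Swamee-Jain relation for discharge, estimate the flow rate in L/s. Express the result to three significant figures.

Q ≈ 44.4 L/s

Swamee-Jain (Type II): Q = -0.965·√(gD⁵h_f/L)·ln[ε/(3.7D) + √(3.17ν²L/(gD³h_f))]
√(gD⁵h_f/L) = √(9.81·0.218⁵·12.8/1830) = 0.005812
ε/(3.7D) = 2.98×10^-4; √(3.17ν²L/(gD³h_f)) = 6.66×10^-5
Q = -0.965·0.005812·ln(3.641×10^-4) = 0.04441 m³/s
Check: V = 1.19 m/s, Re = 2.60×10^5, f = 0.02129, h_f = 12.9 m ≈ 12.8 m ✓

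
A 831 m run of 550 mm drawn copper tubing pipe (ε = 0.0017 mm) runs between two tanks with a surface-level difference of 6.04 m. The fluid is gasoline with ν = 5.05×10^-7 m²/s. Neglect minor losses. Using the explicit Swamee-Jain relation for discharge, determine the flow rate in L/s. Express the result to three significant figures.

Swamee-Jain (Type II): Q = -0.965·√(gD⁵h_f/L)·ln[ε/(3.7D) + √(3.17ν²L/(gD³h_f))]
√(gD⁵h_f/L) = √(9.81·0.550⁵·6.04/831) = 0.05990
ε/(3.7D) = 8.35×10^-7; √(3.17ν²L/(gD³h_f)) = 8.26×10^-6
Q = -0.965·0.05990·ln(9.091×10^-6) = 0.6710 m³/s
Check: V = 2.82 m/s, Re = 3.08×10^6, f = 0.009847, h_f = 6.05 m ≈ 6.04 m ✓

Q ≈ 671 L/s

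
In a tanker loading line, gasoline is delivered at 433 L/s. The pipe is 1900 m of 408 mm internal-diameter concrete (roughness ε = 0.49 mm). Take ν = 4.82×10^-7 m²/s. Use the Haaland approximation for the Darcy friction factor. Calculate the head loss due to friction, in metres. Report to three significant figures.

h_f ≈ 53.8 m

V = 4Q/(πD²) = 4·0.433/(π·0.408²) = 3.312 m/s
Re = VD/ν = 3.312·0.408/4.82×10^-7 = 2.80×10^6 → turbulent
ε/D = 0.49/408 = 0.00120
Haaland: f = 0.02067
h_f = f(L/D)V²/(2g) = 0.02067·(1900/0.408)·3.312²/(2·9.81) = 53.80 m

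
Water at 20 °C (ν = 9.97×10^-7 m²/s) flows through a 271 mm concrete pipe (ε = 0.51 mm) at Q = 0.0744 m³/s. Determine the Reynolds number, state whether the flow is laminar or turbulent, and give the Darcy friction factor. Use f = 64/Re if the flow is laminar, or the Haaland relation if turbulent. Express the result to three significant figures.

Re ≈ 3.51×10^5; turbulent; f ≈ 0.0236

V = 4Q/(πD²) = 1.290 m/s
Re = VD/ν = 1.290·0.271/9.97×10^-7 = 3.51×10^5
Re > 4000 → turbulent; ε/D = 0.00188
Haaland: f = 0.02357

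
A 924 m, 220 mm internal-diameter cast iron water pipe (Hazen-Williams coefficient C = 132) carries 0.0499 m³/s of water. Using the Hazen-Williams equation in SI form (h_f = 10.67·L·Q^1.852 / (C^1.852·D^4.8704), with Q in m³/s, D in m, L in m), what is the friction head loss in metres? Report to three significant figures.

h_f ≈ 7.21 m

h_f = 10.67·924·0.0499^1.852 / (132^1.852·0.220^4.8704) = 7.212 m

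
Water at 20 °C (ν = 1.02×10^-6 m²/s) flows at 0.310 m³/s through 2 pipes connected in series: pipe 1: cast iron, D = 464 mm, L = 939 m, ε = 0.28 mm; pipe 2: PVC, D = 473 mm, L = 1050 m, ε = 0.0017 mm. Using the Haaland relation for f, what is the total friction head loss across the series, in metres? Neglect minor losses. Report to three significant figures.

H ≈ 10.5 m

Pipe 1: V = 1.833 m/s, Re = 8.34×10^5, ε/D = 6.03×10^-4, f = 0.01792, h_1 = f(L/D)V²/2g = 6.212 m
Pipe 2: V = 1.764 m/s, Re = 8.18×10^5, ε/D = 3.59×10^-6, f = 0.01204, h_2 = f(L/D)V²/2g = 4.240 m
Series → Q common, losses add: H = Σh = 10.45 m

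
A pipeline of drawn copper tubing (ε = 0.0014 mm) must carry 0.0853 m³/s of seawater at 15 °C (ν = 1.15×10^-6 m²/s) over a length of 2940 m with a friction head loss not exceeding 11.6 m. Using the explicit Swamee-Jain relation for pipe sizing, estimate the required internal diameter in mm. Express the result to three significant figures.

Swamee-Jain (Type III): D = 0.66·[ε^1.25·(LQ²/(gh_f))^4.75 + ν·Q^9.4·(L/(gh_f))^5.2]^0.04
LQ²/(gh_f) = 0.1880; L/(gh_f) = 25.84
Term 1 = ε^1.25·(…)^4.75 = 1.72×10^-11; Term 2 = ν·Q^9.4·(…)^5.2 = 2.27×10^-9
D = 0.66·(1.72×10^-11 + 2.27×10^-9)^0.04 = 0.2978 m = 298 mm
Check: V = 1.22 m/s, Re = 3.17×10^5, f = 0.01428, h_f = 10.8 m ≈ 11.6 m ✓

D ≈ 298 mm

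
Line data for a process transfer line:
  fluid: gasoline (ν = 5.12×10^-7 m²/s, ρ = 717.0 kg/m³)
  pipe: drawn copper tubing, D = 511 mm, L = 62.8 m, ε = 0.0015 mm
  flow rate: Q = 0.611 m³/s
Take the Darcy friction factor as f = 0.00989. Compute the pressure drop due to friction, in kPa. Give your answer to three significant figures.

Δp ≈ 3.87 kPa

V = 4Q/(πD²) = 4·0.611/(π·0.511²) = 2.979 m/s
h_f = f(L/D)V²/(2g) = 0.009890·(62.8/0.511)·2.979²/(2·9.81) = 0.5499 m
Δp = ρg·h_f = 717.0·9.81·0.5499 = 3.868 kPa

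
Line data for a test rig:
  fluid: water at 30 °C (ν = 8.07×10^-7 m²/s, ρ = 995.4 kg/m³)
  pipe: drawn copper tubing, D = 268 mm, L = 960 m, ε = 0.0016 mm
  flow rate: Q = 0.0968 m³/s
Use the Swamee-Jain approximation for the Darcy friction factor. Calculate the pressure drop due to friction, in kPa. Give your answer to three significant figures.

Δp ≈ 67.7 kPa

V = 4Q/(πD²) = 4·0.0968/(π·0.268²) = 1.716 m/s
Re = VD/ν = 1.716·0.268/8.07×10^-7 = 5.70×10^5 → turbulent
ε/D = 0.0016/268 = 5.97×10^-6
Swamee-Jain: f = 0.01289
h_f = f(L/D)V²/(2g) = 0.01289·(960/0.268)·1.716²/(2·9.81) = 6.932 m
Δp = ρg·h_f = 995.4·9.81·6.932 = 67.69 kPa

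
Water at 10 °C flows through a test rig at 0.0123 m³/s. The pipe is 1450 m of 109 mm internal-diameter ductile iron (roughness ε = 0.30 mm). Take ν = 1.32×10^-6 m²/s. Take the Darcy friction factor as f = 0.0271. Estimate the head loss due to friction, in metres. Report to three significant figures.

h_f ≈ 31.9 m

V = 4Q/(πD²) = 4·0.0123/(π·0.109²) = 1.318 m/s
h_f = f(L/D)V²/(2g) = 0.02710·(1450/0.109)·1.318²/(2·9.81) = 31.93 m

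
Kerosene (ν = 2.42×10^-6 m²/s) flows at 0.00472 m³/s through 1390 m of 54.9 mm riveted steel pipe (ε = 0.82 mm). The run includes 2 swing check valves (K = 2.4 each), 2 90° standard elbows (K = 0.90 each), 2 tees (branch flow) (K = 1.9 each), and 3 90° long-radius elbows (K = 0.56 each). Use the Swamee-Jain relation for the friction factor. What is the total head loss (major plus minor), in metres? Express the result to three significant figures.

V = 4Q/(πD²) = 1.994 m/s; V²/2g = 0.2026 m
Re = 4.52×10^4, ε/D = 0.0149 → f = 0.04505 (Swamee-Jain)
Major: h_f = f(L/D)·V²/2g = 0.04505·25319·0.2026 = 231.1 m
Minor: ΣK = 12.1; h_m = ΣK·V²/2g = 2.448 m
Total H_L = 231.1 + 2.448 = 233.6 m

H_L ≈ 234 m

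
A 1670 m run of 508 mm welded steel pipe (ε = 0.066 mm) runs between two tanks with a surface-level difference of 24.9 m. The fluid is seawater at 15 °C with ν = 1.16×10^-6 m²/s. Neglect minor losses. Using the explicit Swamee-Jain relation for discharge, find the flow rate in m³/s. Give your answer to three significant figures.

Q ≈ 0.672 m³/s

Swamee-Jain (Type II): Q = -0.965·√(gD⁵h_f/L)·ln[ε/(3.7D) + √(3.17ν²L/(gD³h_f))]
√(gD⁵h_f/L) = √(9.81·0.508⁵·24.9/1670) = 0.07035
ε/(3.7D) = 3.51×10^-5; √(3.17ν²L/(gD³h_f)) = 1.49×10^-5
Q = -0.965·0.07035·ln(5.003×10^-5) = 0.6722 m³/s
Check: V = 3.32 m/s, Re = 1.45×10^6, f = 0.01359, h_f = 25.1 m ≈ 24.9 m ✓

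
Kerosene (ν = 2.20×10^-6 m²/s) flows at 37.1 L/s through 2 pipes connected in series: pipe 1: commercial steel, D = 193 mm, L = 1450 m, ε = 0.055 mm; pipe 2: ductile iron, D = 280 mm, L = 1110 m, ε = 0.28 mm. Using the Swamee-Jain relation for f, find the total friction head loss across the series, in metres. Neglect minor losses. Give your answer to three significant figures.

H ≈ 13.5 m

Pipe 1: V = 1.268 m/s, Re = 1.11×10^5, ε/D = 2.85×10^-4, f = 0.01912, h_1 = f(L/D)V²/2g = 11.77 m
Pipe 2: V = 0.6025 m/s, Re = 7.67×10^4, ε/D = 0.00100, f = 0.02295, h_2 = f(L/D)V²/2g = 1.684 m
Series → Q common, losses add: H = Σh = 13.46 m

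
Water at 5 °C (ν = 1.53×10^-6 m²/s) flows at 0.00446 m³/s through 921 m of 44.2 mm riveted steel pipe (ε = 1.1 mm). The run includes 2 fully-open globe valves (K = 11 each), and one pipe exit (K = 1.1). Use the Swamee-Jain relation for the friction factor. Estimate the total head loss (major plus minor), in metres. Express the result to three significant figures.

H_L ≈ 491 m

V = 4Q/(πD²) = 2.907 m/s; V²/2g = 0.4306 m
Re = 8.40×10^4, ε/D = 0.0249 → f = 0.05365 (Swamee-Jain)
Major: h_f = f(L/D)·V²/2g = 0.05365·20837·0.4306 = 481.4 m
Minor: ΣK = 23.1; h_m = ΣK·V²/2g = 9.947 m
Total H_L = 481.4 + 9.947 = 491.3 m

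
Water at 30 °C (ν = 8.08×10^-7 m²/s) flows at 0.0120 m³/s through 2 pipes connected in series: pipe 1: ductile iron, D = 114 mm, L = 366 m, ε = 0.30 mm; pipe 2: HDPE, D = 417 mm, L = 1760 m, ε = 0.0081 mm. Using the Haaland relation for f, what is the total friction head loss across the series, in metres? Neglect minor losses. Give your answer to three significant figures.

H ≈ 5.93 m

Pipe 1: V = 1.176 m/s, Re = 1.66×10^5, ε/D = 0.00263, f = 0.02606, h_1 = f(L/D)V²/2g = 5.895 m
Pipe 2: V = 0.08787 m/s, Re = 4.53×10^4, ε/D = 1.94×10^-5, f = 0.02122, h_2 = f(L/D)V²/2g = 0.03524 m
Series → Q common, losses add: H = Σh = 5.930 m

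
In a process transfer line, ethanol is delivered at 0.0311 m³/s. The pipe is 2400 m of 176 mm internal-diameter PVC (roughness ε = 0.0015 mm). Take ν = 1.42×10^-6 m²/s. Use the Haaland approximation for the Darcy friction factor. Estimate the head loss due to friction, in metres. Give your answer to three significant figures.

h_f ≈ 18.5 m

V = 4Q/(πD²) = 4·0.0311/(π·0.176²) = 1.278 m/s
Re = VD/ν = 1.278·0.176/1.42×10^-6 = 1.58×10^5 → turbulent
ε/D = 0.0015/176 = 8.52×10^-6
Haaland: f = 0.01627
h_f = f(L/D)V²/(2g) = 0.01627·(2400/0.176)·1.278²/(2·9.81) = 18.48 m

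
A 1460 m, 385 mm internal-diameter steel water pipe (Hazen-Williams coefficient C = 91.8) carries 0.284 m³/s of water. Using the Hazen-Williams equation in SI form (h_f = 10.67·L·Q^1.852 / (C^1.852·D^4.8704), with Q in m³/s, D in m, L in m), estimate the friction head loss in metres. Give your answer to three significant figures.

h_f = 10.67·1460·0.284^1.852 / (91.8^1.852·0.385^4.8704) = 36.63 m

h_f ≈ 36.6 m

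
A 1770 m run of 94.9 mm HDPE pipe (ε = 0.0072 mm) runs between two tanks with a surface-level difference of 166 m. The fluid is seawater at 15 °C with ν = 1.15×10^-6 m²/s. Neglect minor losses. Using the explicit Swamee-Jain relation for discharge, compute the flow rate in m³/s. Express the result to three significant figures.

Q ≈ 0.0238 m³/s

Swamee-Jain (Type II): Q = -0.965·√(gD⁵h_f/L)·ln[ε/(3.7D) + √(3.17ν²L/(gD³h_f))]
√(gD⁵h_f/L) = √(9.81·0.0949⁵·166/1770) = 0.002661
ε/(3.7D) = 2.05×10^-5; √(3.17ν²L/(gD³h_f)) = 7.30×10^-5
Q = -0.965·0.002661·ln(9.352×10^-5) = 0.02382 m³/s
Check: V = 3.37 m/s, Re = 2.78×10^5, f = 0.01538, h_f = 166 m ≈ 166 m ✓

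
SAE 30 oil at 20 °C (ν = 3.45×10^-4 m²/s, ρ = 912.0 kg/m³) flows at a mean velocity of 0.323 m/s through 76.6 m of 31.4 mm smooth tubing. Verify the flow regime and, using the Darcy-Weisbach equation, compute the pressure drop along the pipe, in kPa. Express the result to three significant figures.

Re = VD/ν = 0.323·0.03140/3.45×10^-4 = 29.4 → laminar (Re < 2300)
f = 64/Re = 2.177
h_f = f(L/D)V²/(2g) = 2.177·(76.6/0.03140)·0.323²/(2·9.81) = 28.24 m
Δp = ρg·h_f = 912.0·9.81·28.24 = 252.7 kPa

Δp ≈ 253 kPa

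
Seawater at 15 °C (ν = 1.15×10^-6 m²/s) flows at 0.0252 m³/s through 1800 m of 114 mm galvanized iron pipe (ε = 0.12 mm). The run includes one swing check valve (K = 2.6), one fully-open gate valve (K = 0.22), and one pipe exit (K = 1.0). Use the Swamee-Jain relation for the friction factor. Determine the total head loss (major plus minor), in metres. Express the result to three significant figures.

H_L ≈ 105 m

V = 4Q/(πD²) = 2.469 m/s; V²/2g = 0.3107 m
Re = 2.45×10^5, ε/D = 0.00105 → f = 0.02116 (Swamee-Jain)
Major: h_f = f(L/D)·V²/2g = 0.02116·15789·0.3107 = 103.8 m
Minor: ΣK = 3.82; h_m = ΣK·V²/2g = 1.187 m
Total H_L = 103.8 + 1.187 = 105.0 m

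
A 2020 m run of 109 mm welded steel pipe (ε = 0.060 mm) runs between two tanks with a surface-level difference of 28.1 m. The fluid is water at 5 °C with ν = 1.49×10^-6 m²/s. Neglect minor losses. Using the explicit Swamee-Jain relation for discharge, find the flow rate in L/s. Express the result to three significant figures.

Q ≈ 11.1 L/s

Swamee-Jain (Type II): Q = -0.965·√(gD⁵h_f/L)·ln[ε/(3.7D) + √(3.17ν²L/(gD³h_f))]
√(gD⁵h_f/L) = √(9.81·0.109⁵·28.1/2020) = 0.001449
ε/(3.7D) = 1.49×10^-4; √(3.17ν²L/(gD³h_f)) = 2.00×10^-4
Q = -0.965·0.001449·ln(3.483×10^-4) = 0.01113 m³/s
Check: V = 1.19 m/s, Re = 8.73×10^4, f = 0.02099, h_f = 28.2 m ≈ 28.1 m ✓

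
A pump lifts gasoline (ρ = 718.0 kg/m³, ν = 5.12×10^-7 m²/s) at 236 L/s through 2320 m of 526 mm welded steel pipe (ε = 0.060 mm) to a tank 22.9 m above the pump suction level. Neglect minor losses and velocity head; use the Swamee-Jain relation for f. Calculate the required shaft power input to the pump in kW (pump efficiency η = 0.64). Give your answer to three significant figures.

P_shaft ≈ 68.8 kW

V = 4Q/(πD²) = 1.086 m/s; Re = 1.12×10^6; ε/D = 1.14×10^-4; f = 0.01360
h_f = f(L/D)V²/2g = 3.605 m
Total head H = z + h_f = 22.9 + 3.605 = 26.51 m
P_hyd = ρgQH = 718.0·9.81·0.236·26.51 = 44.06 kW
P_shaft = P_hyd/η = 44.06/0.64 = 68.84 kW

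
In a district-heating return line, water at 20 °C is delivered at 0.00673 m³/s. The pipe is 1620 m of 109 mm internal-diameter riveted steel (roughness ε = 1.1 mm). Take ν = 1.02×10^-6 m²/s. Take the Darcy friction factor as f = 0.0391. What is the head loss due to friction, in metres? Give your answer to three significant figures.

V = 4Q/(πD²) = 4·0.00673/(π·0.109²) = 0.7212 m/s
h_f = f(L/D)V²/(2g) = 0.03910·(1620/0.109)·0.7212²/(2·9.81) = 15.41 m

h_f ≈ 15.4 m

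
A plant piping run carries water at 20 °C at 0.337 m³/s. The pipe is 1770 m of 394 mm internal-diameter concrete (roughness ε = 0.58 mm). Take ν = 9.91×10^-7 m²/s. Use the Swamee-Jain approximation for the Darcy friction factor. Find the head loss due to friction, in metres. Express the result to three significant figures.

V = 4Q/(πD²) = 4·0.337/(π·0.394²) = 2.764 m/s
Re = VD/ν = 2.764·0.394/9.91×10^-7 = 1.10×10^6 → turbulent
ε/D = 0.58/394 = 0.00147
Swamee-Jain: f = 0.02191
h_f = f(L/D)V²/(2g) = 0.02191·(1770/0.394)·2.764²/(2·9.81) = 38.33 m

h_f ≈ 38.3 m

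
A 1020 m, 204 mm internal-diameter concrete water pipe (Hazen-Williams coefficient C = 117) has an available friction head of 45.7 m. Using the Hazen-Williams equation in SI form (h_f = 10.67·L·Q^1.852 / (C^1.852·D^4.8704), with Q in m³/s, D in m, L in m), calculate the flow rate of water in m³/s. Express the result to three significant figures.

Q ≈ 0.0932 m³/s

Rearranging: Q = [h_f·C^1.852·D^4.8704 / (10.67·L)]^(1/1.852)
Q = [45.7·117^1.852·0.204^4.8704 / (10.67·1020)]^0.540 = 0.09316 m³/s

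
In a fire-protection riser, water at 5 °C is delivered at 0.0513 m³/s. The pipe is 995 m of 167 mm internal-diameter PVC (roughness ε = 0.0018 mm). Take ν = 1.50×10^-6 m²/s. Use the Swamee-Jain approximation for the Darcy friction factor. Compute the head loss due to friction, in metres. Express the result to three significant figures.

V = 4Q/(πD²) = 4·0.0513/(π·0.167²) = 2.342 m/s
Re = VD/ν = 2.342·0.167/1.50×10^-6 = 2.61×10^5 → turbulent
ε/D = 0.0018/167 = 1.08×10^-5
Swamee-Jain: f = 0.01488
h_f = f(L/D)V²/(2g) = 0.01488·(995/0.167)·2.342²/(2·9.81) = 24.78 m

h_f ≈ 24.8 m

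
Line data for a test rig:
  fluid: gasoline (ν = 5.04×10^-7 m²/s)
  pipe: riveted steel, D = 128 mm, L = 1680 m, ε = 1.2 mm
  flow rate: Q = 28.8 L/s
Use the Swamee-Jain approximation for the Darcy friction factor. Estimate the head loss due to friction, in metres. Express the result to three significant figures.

h_f ≈ 125 m

V = 4Q/(πD²) = 4·0.0288/(π·0.128²) = 2.238 m/s
Re = VD/ν = 2.238·0.128/5.04×10^-7 = 5.68×10^5 → turbulent
ε/D = 1.2/128 = 0.00937
Swamee-Jain: f = 0.03728
h_f = f(L/D)V²/(2g) = 0.03728·(1680/0.128)·2.238²/(2·9.81) = 124.9 m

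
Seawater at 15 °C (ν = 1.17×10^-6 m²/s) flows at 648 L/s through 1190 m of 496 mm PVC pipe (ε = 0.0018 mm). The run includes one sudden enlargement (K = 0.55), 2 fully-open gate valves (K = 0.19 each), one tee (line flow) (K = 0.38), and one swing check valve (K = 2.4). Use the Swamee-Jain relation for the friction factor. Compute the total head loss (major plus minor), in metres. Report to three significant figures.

H_L ≈ 17.3 m

V = 4Q/(πD²) = 3.354 m/s; V²/2g = 0.5733 m
Re = 1.42×10^6, ε/D = 3.63×10^-6 → f = 0.01106 (Swamee-Jain)
Major: h_f = f(L/D)·V²/2g = 0.01106·2399·0.5733 = 15.22 m
Minor: ΣK = 3.71; h_m = ΣK·V²/2g = 2.127 m
Total H_L = 15.22 + 2.127 = 17.34 m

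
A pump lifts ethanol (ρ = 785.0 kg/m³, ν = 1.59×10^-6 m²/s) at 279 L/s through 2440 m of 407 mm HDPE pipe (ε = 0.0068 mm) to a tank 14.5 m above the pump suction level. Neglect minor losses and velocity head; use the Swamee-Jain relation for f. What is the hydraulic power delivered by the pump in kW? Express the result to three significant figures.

P_hyd ≈ 70.9 kW

V = 4Q/(πD²) = 2.144 m/s; Re = 5.49×10^5; ε/D = 1.67×10^-5; f = 0.01316
h_f = f(L/D)V²/2g = 18.49 m
Total head H = z + h_f = 14.5 + 18.49 = 32.99 m
P_hyd = ρgQH = 785.0·9.81·0.279·32.99 = 70.87 kW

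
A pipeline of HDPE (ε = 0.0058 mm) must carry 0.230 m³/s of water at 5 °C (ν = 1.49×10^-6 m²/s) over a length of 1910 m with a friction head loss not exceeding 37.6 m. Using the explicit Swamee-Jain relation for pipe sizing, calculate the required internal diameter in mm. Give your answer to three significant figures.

D ≈ 314 mm

Swamee-Jain (Type III): D = 0.66·[ε^1.25·(LQ²/(gh_f))^4.75 + ν·Q^9.4·(L/(gh_f))^5.2]^0.04
LQ²/(gh_f) = 0.2739; L/(gh_f) = 5.178
Term 1 = ε^1.25·(…)^4.75 = 6.07×10^-10; Term 2 = ν·Q^9.4·(…)^5.2 = 7.71×10^-9
D = 0.66·(6.07×10^-10 + 7.71×10^-9)^0.04 = 0.3136 m = 314 mm
Check: V = 2.98 m/s, Re = 6.27×10^5, f = 0.01291, h_f = 35.6 m ≈ 37.6 m ✓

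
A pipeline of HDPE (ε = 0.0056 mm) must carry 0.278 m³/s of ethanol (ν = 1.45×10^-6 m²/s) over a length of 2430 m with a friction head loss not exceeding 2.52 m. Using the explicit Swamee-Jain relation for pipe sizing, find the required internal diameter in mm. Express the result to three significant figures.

D ≈ 619 mm

Swamee-Jain (Type III): D = 0.66·[ε^1.25·(LQ²/(gh_f))^4.75 + ν·Q^9.4·(L/(gh_f))^5.2]^0.04
LQ²/(gh_f) = 7.597; L/(gh_f) = 98.30
Term 1 = ε^1.25·(…)^4.75 = 0.00415; Term 2 = ν·Q^9.4·(…)^5.2 = 0.198
D = 0.66·(0.00415 + 0.198)^0.04 = 0.6191 m = 619 mm
Check: V = 0.923 m/s, Re = 3.94×10^5, f = 0.01379, h_f = 2.35 m ≈ 2.52 m ✓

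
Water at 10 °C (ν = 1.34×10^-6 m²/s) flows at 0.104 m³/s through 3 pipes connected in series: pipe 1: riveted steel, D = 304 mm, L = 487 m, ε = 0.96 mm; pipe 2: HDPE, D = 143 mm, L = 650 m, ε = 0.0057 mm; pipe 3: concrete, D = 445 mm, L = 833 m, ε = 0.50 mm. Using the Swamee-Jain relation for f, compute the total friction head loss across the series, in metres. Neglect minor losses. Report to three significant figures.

H ≈ 133 m

Pipe 1: V = 1.433 m/s, Re = 3.25×10^5, ε/D = 0.00316, f = 0.02709, h_1 = f(L/D)V²/2g = 4.541 m
Pipe 2: V = 6.475 m/s, Re = 6.91×10^5, ε/D = 3.99×10^-5, f = 0.01309, h_2 = f(L/D)V²/2g = 127.2 m
Pipe 3: V = 0.6687 m/s, Re = 2.22×10^5, ε/D = 0.00112, f = 0.02154, h_3 = f(L/D)V²/2g = 0.9191 m
Series → Q common, losses add: H = Σh = 132.6 m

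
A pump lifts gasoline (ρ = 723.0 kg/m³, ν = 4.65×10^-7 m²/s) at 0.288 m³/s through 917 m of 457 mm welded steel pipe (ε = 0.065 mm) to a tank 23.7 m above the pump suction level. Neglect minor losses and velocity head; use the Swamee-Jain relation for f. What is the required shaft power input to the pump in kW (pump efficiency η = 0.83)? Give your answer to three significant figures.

P_shaft ≈ 68.9 kW

V = 4Q/(πD²) = 1.756 m/s; Re = 1.73×10^6; ε/D = 1.42×10^-4; f = 0.01364
h_f = f(L/D)V²/2g = 4.302 m
Total head H = z + h_f = 23.7 + 4.302 = 28.00 m
P_hyd = ρgQH = 723.0·9.81·0.288·28.00 = 57.20 kW
P_shaft = P_hyd/η = 57.20/0.83 = 68.91 kW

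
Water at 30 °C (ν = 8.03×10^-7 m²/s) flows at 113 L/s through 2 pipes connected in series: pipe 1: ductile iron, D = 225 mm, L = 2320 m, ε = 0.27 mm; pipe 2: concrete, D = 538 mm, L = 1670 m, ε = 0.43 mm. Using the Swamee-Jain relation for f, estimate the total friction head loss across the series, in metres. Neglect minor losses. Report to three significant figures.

Pipe 1: V = 2.842 m/s, Re = 7.96×10^5, ε/D = 0.00120, f = 0.02097, h_1 = f(L/D)V²/2g = 89.00 m
Pipe 2: V = 0.4971 m/s, Re = 3.33×10^5, ε/D = 7.99×10^-4, f = 0.01976, h_2 = f(L/D)V²/2g = 0.7725 m
Series → Q common, losses add: H = Σh = 89.77 m

H ≈ 89.8 m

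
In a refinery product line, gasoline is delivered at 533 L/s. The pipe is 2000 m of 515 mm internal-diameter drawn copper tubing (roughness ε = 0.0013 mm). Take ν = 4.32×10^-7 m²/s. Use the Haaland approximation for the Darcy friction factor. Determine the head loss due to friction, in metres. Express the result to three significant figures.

h_f ≈ 12.7 m

V = 4Q/(πD²) = 4·0.533/(π·0.515²) = 2.559 m/s
Re = VD/ν = 2.559·0.515/4.32×10^-7 = 3.05×10^6 → turbulent
ε/D = 0.0013/515 = 2.52×10^-6
Haaland: f = 0.009776
h_f = f(L/D)V²/(2g) = 0.009776·(2000/0.515)·2.559²/(2·9.81) = 12.67 m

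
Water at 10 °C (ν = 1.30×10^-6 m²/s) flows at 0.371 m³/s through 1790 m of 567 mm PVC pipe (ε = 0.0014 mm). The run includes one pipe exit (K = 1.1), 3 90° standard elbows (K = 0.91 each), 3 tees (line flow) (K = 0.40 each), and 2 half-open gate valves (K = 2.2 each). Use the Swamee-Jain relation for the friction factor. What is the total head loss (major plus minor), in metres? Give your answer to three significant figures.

H_L ≈ 5.41 m

V = 4Q/(πD²) = 1.469 m/s; V²/2g = 0.1100 m
Re = 6.41×10^5, ε/D = 2.47×10^-6 → f = 0.01258 (Swamee-Jain)
Major: h_f = f(L/D)·V²/2g = 0.01258·3157·0.1100 = 4.368 m
Minor: ΣK = 9.43; h_m = ΣK·V²/2g = 1.038 m
Total H_L = 4.368 + 1.038 = 5.406 m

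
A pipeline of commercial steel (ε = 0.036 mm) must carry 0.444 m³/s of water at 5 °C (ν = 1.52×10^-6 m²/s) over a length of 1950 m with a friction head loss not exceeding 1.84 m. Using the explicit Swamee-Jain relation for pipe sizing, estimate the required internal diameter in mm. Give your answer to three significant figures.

D ≈ 759 mm

Swamee-Jain (Type III): D = 0.66·[ε^1.25·(LQ²/(gh_f))^4.75 + ν·Q^9.4·(L/(gh_f))^5.2]^0.04
LQ²/(gh_f) = 21.30; L/(gh_f) = 108.0
Term 1 = ε^1.25·(…)^4.75 = 5.69; Term 2 = ν·Q^9.4·(…)^5.2 = 27.6
D = 0.66·(5.69 + 27.6)^0.04 = 0.7594 m = 759 mm
Check: V = 0.980 m/s, Re = 4.90×10^5, f = 0.01384, h_f = 1.74 m ≈ 1.84 m ✓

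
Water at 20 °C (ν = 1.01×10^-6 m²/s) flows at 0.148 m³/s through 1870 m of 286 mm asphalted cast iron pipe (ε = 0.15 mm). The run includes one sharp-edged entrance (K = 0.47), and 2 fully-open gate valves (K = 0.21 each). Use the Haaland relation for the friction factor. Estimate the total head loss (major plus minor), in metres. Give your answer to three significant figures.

V = 4Q/(πD²) = 2.304 m/s; V²/2g = 0.2705 m
Re = 6.52×10^5, ε/D = 5.24×10^-4 → f = 0.01755 (Haaland)
Major: h_f = f(L/D)·V²/2g = 0.01755·6538·0.2705 = 31.04 m
Minor: ΣK = 0.890; h_m = ΣK·V²/2g = 0.2408 m
Total H_L = 31.04 + 0.2408 = 31.28 m

H_L ≈ 31.3 m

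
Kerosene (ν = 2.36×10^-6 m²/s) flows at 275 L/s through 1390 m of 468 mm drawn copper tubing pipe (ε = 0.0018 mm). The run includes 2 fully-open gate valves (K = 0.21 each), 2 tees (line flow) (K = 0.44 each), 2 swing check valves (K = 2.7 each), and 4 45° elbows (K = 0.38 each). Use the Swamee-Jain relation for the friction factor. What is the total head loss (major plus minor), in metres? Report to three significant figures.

H_L ≈ 6.59 m

V = 4Q/(πD²) = 1.599 m/s; V²/2g = 0.1303 m
Re = 3.17×10^5, ε/D = 3.85×10^-6 → f = 0.01427 (Swamee-Jain)
Major: h_f = f(L/D)·V²/2g = 0.01427·2970·0.1303 = 5.522 m
Minor: ΣK = 8.22; h_m = ΣK·V²/2g = 1.071 m
Total H_L = 5.522 + 1.071 = 6.593 m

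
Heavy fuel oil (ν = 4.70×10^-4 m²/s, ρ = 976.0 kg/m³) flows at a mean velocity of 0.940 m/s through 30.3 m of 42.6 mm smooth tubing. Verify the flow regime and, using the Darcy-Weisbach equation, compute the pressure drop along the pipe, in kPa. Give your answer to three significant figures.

Re = VD/ν = 0.940·0.04260/4.70×10^-4 = 85.2 → laminar (Re < 2300)
f = 64/Re = 0.7512
h_f = f(L/D)V²/(2g) = 0.7512·(30.3/0.04260)·0.940²/(2·9.81) = 24.06 m
Δp = ρg·h_f = 976.0·9.81·24.06 = 230.4 kPa

Δp ≈ 230 kPa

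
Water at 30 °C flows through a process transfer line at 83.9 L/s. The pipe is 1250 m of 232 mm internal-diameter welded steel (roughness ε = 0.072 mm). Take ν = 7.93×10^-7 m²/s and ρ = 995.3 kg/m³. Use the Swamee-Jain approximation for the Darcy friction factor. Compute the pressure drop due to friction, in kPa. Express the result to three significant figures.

Δp ≈ 172 kPa

V = 4Q/(πD²) = 4·0.0839/(π·0.232²) = 1.985 m/s
Re = VD/ν = 1.985·0.232/7.93×10^-7 = 5.81×10^5 → turbulent
ε/D = 0.072/232 = 3.10×10^-4
Swamee-Jain: f = 0.01630
h_f = f(L/D)V²/(2g) = 0.01630·(1250/0.232)·1.985²/(2·9.81) = 17.63 m
Δp = ρg·h_f = 995.3·9.81·17.63 = 172.1 kPa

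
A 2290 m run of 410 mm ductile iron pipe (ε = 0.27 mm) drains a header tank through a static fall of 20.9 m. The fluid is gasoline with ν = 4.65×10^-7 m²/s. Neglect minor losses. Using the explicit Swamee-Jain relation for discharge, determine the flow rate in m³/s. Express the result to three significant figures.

Q ≈ 0.267 m³/s

Swamee-Jain (Type II): Q = -0.965·√(gD⁵h_f/L)·ln[ε/(3.7D) + √(3.17ν²L/(gD³h_f))]
√(gD⁵h_f/L) = √(9.81·0.410⁵·20.9/2290) = 0.03221
ε/(3.7D) = 1.78×10^-4; √(3.17ν²L/(gD³h_f)) = 1.05×10^-5
Q = -0.965·0.03221·ln(1.885×10^-4) = 0.2665 m³/s
Check: V = 2.02 m/s, Re = 1.78×10^6, f = 0.01809, h_f = 21.0 m ≈ 20.9 m ✓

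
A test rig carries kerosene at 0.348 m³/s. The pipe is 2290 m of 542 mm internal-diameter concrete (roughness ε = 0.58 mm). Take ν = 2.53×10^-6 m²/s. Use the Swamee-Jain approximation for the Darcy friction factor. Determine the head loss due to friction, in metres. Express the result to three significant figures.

V = 4Q/(πD²) = 4·0.348/(π·0.542²) = 1.508 m/s
Re = VD/ν = 1.508·0.542/2.53×10^-6 = 3.23×10^5 → turbulent
ε/D = 0.58/542 = 0.00107
Swamee-Jain: f = 0.02097
h_f = f(L/D)V²/(2g) = 0.02097·(2290/0.542)·1.508²/(2·9.81) = 10.27 m

h_f ≈ 10.3 m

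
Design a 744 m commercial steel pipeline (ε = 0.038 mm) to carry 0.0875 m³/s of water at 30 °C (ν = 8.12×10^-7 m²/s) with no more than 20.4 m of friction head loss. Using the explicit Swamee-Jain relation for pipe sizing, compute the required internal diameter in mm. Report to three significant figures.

Swamee-Jain (Type III): D = 0.66·[ε^1.25·(LQ²/(gh_f))^4.75 + ν·Q^9.4·(L/(gh_f))^5.2]^0.04
LQ²/(gh_f) = 0.02846; L/(gh_f) = 3.718
Term 1 = ε^1.25·(…)^4.75 = 1.36×10^-13; Term 2 = ν·Q^9.4·(…)^5.2 = 8.51×10^-14
D = 0.66·(1.36×10^-13 + 8.51×10^-14)^0.04 = 0.2057 m = 206 mm
Check: V = 2.63 m/s, Re = 6.67×10^5, f = 0.01500, h_f = 19.2 m ≈ 20.4 m ✓

D ≈ 206 mm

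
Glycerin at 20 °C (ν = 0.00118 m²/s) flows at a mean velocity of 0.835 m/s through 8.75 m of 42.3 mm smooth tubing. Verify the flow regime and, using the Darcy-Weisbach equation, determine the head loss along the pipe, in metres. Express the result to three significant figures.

Re = VD/ν = 0.835·0.04230/0.00118 = 29.9 → laminar (Re < 2300)
f = 64/Re = 2.138
h_f = f(L/D)V²/(2g) = 2.138·(8.75/0.04230)·0.835²/(2·9.81) = 15.72 m

h_f ≈ 15.7 m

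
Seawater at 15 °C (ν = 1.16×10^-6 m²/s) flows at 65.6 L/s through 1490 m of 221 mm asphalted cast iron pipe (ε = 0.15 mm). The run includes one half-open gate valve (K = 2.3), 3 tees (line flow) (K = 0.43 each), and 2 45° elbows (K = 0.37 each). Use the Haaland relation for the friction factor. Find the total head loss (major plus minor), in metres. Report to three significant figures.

V = 4Q/(πD²) = 1.710 m/s; V²/2g = 0.1491 m
Re = 3.26×10^5, ε/D = 6.79×10^-4 → f = 0.01896 (Haaland)
Major: h_f = f(L/D)·V²/2g = 0.01896·6742·0.1491 = 19.06 m
Minor: ΣK = 4.33; h_m = ΣK·V²/2g = 0.6454 m
Total H_L = 19.06 + 0.6454 = 19.70 m

H_L ≈ 19.7 m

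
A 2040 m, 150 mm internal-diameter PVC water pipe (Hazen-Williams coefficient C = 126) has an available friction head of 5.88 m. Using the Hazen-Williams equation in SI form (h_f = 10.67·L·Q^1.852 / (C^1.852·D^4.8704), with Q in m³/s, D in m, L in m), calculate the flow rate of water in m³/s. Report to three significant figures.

Rearranging: Q = [h_f·C^1.852·D^4.8704 / (10.67·L)]^(1/1.852)
Q = [5.88·126^1.852·0.150^4.8704 / (10.67·2040)]^0.540 = 0.01016 m³/s

Q ≈ 0.0102 m³/s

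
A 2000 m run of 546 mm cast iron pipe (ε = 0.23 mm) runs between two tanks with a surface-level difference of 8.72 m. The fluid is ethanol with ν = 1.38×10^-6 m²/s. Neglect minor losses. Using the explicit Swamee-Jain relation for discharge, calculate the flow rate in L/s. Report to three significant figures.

Swamee-Jain (Type II): Q = -0.965·√(gD⁵h_f/L)·ln[ε/(3.7D) + √(3.17ν²L/(gD³h_f))]
√(gD⁵h_f/L) = √(9.81·0.546⁵·8.72/2000) = 0.04556
ε/(3.7D) = 1.14×10^-4; √(3.17ν²L/(gD³h_f)) = 2.94×10^-5
Q = -0.965·0.04556·ln(1.433×10^-4) = 0.3891 m³/s
Check: V = 1.66 m/s, Re = 6.58×10^5, f = 0.01702, h_f = 8.78 m ≈ 8.72 m ✓

Q ≈ 389 L/s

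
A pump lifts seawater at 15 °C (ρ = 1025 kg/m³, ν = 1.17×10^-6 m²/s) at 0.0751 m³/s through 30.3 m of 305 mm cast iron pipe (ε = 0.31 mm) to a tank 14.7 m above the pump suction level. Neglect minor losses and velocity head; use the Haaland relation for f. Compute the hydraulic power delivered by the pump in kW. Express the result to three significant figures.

V = 4Q/(πD²) = 1.028 m/s; Re = 2.68×10^5; ε/D = 0.00102; f = 0.02069
h_f = f(L/D)V²/2g = 0.1107 m
Total head H = z + h_f = 14.7 + 0.1107 = 14.81 m
P_hyd = ρgQH = 1025·9.81·0.0751·14.81 = 11.18 kW

P_hyd ≈ 11.2 kW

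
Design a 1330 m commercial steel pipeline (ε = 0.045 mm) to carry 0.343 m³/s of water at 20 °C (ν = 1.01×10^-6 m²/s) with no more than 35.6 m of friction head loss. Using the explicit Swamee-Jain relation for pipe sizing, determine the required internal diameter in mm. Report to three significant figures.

D ≈ 350 mm

Swamee-Jain (Type III): D = 0.66·[ε^1.25·(LQ²/(gh_f))^4.75 + ν·Q^9.4·(L/(gh_f))^5.2]^0.04
LQ²/(gh_f) = 0.4480; L/(gh_f) = 3.808
Term 1 = ε^1.25·(…)^4.75 = 8.13×10^-8; Term 2 = ν·Q^9.4·(…)^5.2 = 4.53×10^-8
D = 0.66·(8.13×10^-8 + 4.53×10^-8)^0.04 = 0.3497 m = 350 mm
Check: V = 3.57 m/s, Re = 1.24×10^6, f = 0.01371, h_f = 33.9 m ≈ 35.6 m ✓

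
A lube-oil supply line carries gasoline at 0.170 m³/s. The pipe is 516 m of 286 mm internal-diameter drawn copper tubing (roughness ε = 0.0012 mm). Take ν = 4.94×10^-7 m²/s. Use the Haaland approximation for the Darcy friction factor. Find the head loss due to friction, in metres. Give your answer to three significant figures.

V = 4Q/(πD²) = 4·0.170/(π·0.286²) = 2.646 m/s
Re = VD/ν = 2.646·0.286/4.94×10^-7 = 1.53×10^6 → turbulent
ε/D = 0.0012/286 = 4.20×10^-6
Haaland: f = 0.01089
h_f = f(L/D)V²/(2g) = 0.01089·(516/0.286)·2.646²/(2·9.81) = 7.015 m

h_f ≈ 7.01 m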